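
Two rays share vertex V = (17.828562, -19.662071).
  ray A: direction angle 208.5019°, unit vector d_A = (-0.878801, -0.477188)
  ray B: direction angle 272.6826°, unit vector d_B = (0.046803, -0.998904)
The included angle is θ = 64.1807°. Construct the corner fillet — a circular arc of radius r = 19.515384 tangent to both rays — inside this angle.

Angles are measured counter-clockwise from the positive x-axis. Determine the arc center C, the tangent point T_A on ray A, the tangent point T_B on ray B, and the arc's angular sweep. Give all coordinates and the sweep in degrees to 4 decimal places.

bisector direction at 240.5923° = (-0.491022,-0.871147)
center distance |VC| = r/sin(θ/2) = 19.515384/sin(32.0904°) = 36.734433
C = V + |VC|·bis = (-0.2088,-51.6632)
T_A = V + ((C−V)·d_A)·d_A = V + 31.1218·d_A = (-9.5213,-34.5130)
T_B = V + ((C−V)·d_B)·d_B = V + 31.1218·d_B = (19.2852,-50.7498)
sweep = 180° − θ = 115.8193°

center=(-0.2088,-51.6632) T_A=(-9.5213,-34.5130) T_B=(19.2852,-50.7498) sweep=115.8193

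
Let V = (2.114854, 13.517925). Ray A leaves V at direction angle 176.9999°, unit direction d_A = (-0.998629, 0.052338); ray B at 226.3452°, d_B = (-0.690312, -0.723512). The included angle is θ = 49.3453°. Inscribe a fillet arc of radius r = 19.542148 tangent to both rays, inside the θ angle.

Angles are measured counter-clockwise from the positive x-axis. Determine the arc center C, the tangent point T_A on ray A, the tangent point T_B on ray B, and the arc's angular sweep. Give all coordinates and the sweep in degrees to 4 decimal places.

center=(-41.3908,-3.7709) T_A=(-40.3680,15.7444) T_B=(-27.2518,-17.2611) sweep=130.6547

bisector direction at 201.6725° = (-0.929310,-0.369302)
center distance |VC| = r/sin(θ/2) = 19.542148/sin(24.6727°) = 46.815013
C = V + |VC|·bis = (-41.3908,-3.7709)
T_A = V + ((C−V)·d_A)·d_A = V + 42.5412·d_A = (-40.3680,15.7444)
T_B = V + ((C−V)·d_B)·d_B = V + 42.5412·d_B = (-27.2518,-17.2611)
sweep = 180° − θ = 130.6547°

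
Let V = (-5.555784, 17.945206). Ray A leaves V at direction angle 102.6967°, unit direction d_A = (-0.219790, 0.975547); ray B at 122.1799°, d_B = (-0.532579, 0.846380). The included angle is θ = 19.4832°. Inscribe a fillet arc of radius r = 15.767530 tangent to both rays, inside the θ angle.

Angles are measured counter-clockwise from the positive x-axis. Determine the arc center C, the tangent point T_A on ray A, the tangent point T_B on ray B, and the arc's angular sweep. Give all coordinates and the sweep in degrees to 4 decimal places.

bisector direction at 112.4383° = (-0.381688,0.924291)
center distance |VC| = r/sin(θ/2) = 15.767530/sin(9.7416°) = 93.185951
C = V + |VC|·bis = (-41.1238,104.0762)
T_A = V + ((C−V)·d_A)·d_A = V + 91.8423·d_A = (-25.7418,107.5417)
T_B = V + ((C−V)·d_B)·d_B = V + 91.8423·d_B = (-54.4691,95.6787)
sweep = 180° − θ = 160.5168°

center=(-41.1238,104.0762) T_A=(-25.7418,107.5417) T_B=(-54.4691,95.6787) sweep=160.5168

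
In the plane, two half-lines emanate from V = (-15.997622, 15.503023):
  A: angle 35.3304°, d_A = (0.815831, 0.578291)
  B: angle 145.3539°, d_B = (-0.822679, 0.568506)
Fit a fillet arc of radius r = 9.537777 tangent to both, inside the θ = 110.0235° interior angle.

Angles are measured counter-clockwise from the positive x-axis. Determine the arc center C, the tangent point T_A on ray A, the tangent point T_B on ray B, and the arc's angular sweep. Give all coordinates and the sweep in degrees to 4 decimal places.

bisector direction at 90.3422° = (-0.005972,0.999982)
center distance |VC| = r/sin(θ/2) = 9.537777/sin(55.0117°) = 11.641804
C = V + |VC|·bis = (-16.0671,27.1446)
T_A = V + ((C−V)·d_A)·d_A = V + 6.6755·d_A = (-10.5515,19.3634)
T_B = V + ((C−V)·d_B)·d_B = V + 6.6755·d_B = (-21.4894,19.2981)
sweep = 180° − θ = 69.9765°

center=(-16.0671,27.1446) T_A=(-10.5515,19.3634) T_B=(-21.4894,19.2981) sweep=69.9765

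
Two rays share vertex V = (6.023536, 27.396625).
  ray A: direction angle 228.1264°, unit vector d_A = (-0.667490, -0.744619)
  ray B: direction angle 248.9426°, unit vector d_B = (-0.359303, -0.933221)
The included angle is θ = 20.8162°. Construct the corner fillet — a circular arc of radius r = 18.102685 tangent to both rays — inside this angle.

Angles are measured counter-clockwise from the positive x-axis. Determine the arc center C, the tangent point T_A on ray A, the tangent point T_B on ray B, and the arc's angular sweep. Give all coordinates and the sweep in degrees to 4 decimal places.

bisector direction at 238.5345° = (-0.521985,-0.852955)
center distance |VC| = r/sin(θ/2) = 18.102685/sin(10.4081°) = 100.204063
C = V + |VC|·bis = (-46.2815,-58.0729)
T_A = V + ((C−V)·d_A)·d_A = V + 98.5553·d_A = (-59.7611,-45.9895)
T_B = V + ((C−V)·d_B)·d_B = V + 98.5553·d_B = (-29.3877,-64.5772)
sweep = 180° − θ = 159.1838°

center=(-46.2815,-58.0729) T_A=(-59.7611,-45.9895) T_B=(-29.3877,-64.5772) sweep=159.1838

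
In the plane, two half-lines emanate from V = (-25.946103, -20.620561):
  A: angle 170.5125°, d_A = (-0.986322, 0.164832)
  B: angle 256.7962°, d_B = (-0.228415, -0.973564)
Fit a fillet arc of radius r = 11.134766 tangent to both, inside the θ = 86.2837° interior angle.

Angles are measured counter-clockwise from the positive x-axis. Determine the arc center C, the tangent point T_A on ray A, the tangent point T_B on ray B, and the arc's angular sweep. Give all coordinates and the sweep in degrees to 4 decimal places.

center=(-39.5004,-29.6446) T_A=(-37.6650,-18.6621) T_B=(-28.6600,-32.1879) sweep=93.7163

bisector direction at 213.6543° = (-0.832396,-0.554181)
center distance |VC| = r/sin(θ/2) = 11.134766/sin(43.1418°) = 16.283494
C = V + |VC|·bis = (-39.5004,-29.6446)
T_A = V + ((C−V)·d_A)·d_A = V + 11.8815·d_A = (-37.6650,-18.6621)
T_B = V + ((C−V)·d_B)·d_B = V + 11.8815·d_B = (-28.6600,-32.1879)
sweep = 180° − θ = 93.7163°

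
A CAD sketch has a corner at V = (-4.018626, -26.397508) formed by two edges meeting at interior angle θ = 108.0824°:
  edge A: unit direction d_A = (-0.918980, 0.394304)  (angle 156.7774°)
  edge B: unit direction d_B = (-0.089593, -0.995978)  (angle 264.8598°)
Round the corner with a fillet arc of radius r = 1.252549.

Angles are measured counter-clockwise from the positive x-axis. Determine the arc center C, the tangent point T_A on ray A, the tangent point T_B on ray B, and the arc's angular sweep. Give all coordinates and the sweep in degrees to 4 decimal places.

center=(-5.3475,-27.1903) T_A=(-4.8537,-26.0392) T_B=(-4.1000,-27.3025) sweep=71.9176

bisector direction at 210.8186° = (-0.858794,-0.512322)
center distance |VC| = r/sin(θ/2) = 1.252549/sin(54.0412°) = 1.547428
C = V + |VC|·bis = (-5.3475,-27.1903)
T_A = V + ((C−V)·d_A)·d_A = V + 0.9087·d_A = (-4.8537,-26.0392)
T_B = V + ((C−V)·d_B)·d_B = V + 0.9087·d_B = (-4.1000,-27.3025)
sweep = 180° − θ = 71.9176°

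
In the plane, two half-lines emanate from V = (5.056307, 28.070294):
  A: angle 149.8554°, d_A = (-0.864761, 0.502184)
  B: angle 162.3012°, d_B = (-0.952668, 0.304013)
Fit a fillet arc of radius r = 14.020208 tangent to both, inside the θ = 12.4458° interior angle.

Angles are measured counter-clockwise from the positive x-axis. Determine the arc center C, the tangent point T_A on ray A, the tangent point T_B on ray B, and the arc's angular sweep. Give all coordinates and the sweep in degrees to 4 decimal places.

center=(-113.1750,80.5168) T_A=(-106.1342,92.6409) T_B=(-117.4373,67.1602) sweep=167.5542

bisector direction at 156.0783° = (-0.914100,0.405488)
center distance |VC| = r/sin(θ/2) = 14.020208/sin(6.2229°) = 129.341662
C = V + |VC|·bis = (-113.1750,80.5168)
T_A = V + ((C−V)·d_A)·d_A = V + 128.5795·d_A = (-106.1342,92.6409)
T_B = V + ((C−V)·d_B)·d_B = V + 128.5795·d_B = (-117.4373,67.1602)
sweep = 180° − θ = 167.5542°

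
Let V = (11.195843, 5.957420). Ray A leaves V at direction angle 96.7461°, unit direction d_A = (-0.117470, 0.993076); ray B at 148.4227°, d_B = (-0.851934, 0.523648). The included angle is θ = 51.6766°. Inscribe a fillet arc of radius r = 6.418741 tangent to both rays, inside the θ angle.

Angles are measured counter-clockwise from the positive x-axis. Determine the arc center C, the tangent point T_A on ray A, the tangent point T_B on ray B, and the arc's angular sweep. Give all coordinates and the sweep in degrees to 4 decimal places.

center=(3.2645,18.3668) T_A=(9.6388,19.1208) T_B=(-0.0967,12.8985) sweep=128.3234

bisector direction at 122.5844° = (-0.538541,0.842599)
center distance |VC| = r/sin(θ/2) = 6.418741/sin(25.8383°) = 14.727530
C = V + |VC|·bis = (3.2645,18.3668)
T_A = V + ((C−V)·d_A)·d_A = V + 13.2552·d_A = (9.6388,19.1208)
T_B = V + ((C−V)·d_B)·d_B = V + 13.2552·d_B = (-0.0967,12.8985)
sweep = 180° − θ = 128.3234°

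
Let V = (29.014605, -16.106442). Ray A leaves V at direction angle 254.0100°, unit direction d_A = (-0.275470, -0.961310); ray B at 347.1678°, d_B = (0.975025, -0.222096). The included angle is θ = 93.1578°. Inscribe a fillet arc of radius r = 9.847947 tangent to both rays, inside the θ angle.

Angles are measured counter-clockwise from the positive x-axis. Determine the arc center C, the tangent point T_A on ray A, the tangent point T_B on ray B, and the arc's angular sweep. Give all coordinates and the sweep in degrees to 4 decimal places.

bisector direction at 300.5889° = (0.508875,-0.860841)
center distance |VC| = r/sin(θ/2) = 9.847947/sin(46.5789°) = 13.558659
C = V + |VC|·bis = (35.9143,-27.7783)
T_A = V + ((C−V)·d_A)·d_A = V + 9.3196·d_A = (26.4473,-25.0655)
T_B = V + ((C−V)·d_B)·d_B = V + 9.3196·d_B = (38.1015,-18.1763)
sweep = 180° − θ = 86.8422°

center=(35.9143,-27.7783) T_A=(26.4473,-25.0655) T_B=(38.1015,-18.1763) sweep=86.8422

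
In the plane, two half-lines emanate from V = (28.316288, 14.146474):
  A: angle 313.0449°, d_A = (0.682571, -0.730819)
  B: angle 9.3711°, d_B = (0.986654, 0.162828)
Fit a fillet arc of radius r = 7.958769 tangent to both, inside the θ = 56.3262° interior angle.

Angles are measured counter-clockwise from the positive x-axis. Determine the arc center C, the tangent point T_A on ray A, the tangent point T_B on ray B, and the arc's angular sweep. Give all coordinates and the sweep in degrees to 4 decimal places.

center=(44.2798,8.7145) T_A=(38.4634,3.2821) T_B=(42.9839,16.5671) sweep=123.6738

bisector direction at 341.2080° = (0.946694,-0.322134)
center distance |VC| = r/sin(θ/2) = 7.958769/sin(28.1631°) = 16.862403
C = V + |VC|·bis = (44.2798,8.7145)
T_A = V + ((C−V)·d_A)·d_A = V + 14.8660·d_A = (38.4634,3.2821)
T_B = V + ((C−V)·d_B)·d_B = V + 14.8660·d_B = (42.9839,16.5671)
sweep = 180° − θ = 123.6738°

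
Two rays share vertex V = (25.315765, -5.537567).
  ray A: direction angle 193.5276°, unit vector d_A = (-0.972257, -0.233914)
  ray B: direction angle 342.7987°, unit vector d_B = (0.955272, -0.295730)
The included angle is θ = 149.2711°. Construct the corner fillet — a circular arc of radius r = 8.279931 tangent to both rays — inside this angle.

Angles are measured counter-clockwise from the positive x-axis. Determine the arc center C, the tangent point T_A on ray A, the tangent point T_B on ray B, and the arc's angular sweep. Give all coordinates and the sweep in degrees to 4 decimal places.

center=(25.0405,-14.1200) T_A=(23.1037,-6.0698) T_B=(27.4891,-6.2104) sweep=30.7289

bisector direction at 268.1631° = (-0.032054,-0.999486)
center distance |VC| = r/sin(θ/2) = 8.279931/sin(74.6355°) = 8.586824
C = V + |VC|·bis = (25.0405,-14.1200)
T_A = V + ((C−V)·d_A)·d_A = V + 2.2751·d_A = (23.1037,-6.0698)
T_B = V + ((C−V)·d_B)·d_B = V + 2.2751·d_B = (27.4891,-6.2104)
sweep = 180° − θ = 30.7289°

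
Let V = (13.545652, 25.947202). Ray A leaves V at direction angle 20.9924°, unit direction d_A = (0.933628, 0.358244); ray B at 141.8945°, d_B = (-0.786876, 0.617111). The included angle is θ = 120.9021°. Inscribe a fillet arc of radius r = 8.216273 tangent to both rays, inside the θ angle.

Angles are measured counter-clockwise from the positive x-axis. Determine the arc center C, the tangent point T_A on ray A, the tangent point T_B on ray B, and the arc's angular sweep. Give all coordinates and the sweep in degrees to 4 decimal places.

bisector direction at 81.4434° = (0.148785,0.988869)
center distance |VC| = r/sin(θ/2) = 8.216273/sin(60.4511°) = 9.444701
C = V + |VC|·bis = (14.9509,35.2868)
T_A = V + ((C−V)·d_A)·d_A = V + 4.6578·d_A = (17.8943,27.6158)
T_B = V + ((C−V)·d_B)·d_B = V + 4.6578·d_B = (9.8805,28.8216)
sweep = 180° − θ = 59.0979°

center=(14.9509,35.2868) T_A=(17.8943,27.6158) T_B=(9.8805,28.8216) sweep=59.0979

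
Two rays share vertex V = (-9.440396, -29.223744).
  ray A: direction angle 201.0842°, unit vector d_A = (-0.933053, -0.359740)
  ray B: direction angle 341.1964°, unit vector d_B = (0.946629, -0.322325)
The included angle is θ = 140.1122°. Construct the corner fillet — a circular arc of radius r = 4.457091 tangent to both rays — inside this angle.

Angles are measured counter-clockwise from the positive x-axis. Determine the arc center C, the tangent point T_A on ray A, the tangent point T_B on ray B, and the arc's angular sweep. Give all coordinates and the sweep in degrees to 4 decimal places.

bisector direction at 271.1403° = (0.019901,-0.999802)
center distance |VC| = r/sin(θ/2) = 4.457091/sin(70.0561°) = 4.741450
C = V + |VC|·bis = (-9.3460,-33.9643)
T_A = V + ((C−V)·d_A)·d_A = V + 1.6173·d_A = (-10.9494,-29.8056)
T_B = V + ((C−V)·d_B)·d_B = V + 1.6173·d_B = (-7.9094,-29.7450)
sweep = 180° − θ = 39.8878°

center=(-9.3460,-33.9643) T_A=(-10.9494,-29.8056) T_B=(-7.9094,-29.7450) sweep=39.8878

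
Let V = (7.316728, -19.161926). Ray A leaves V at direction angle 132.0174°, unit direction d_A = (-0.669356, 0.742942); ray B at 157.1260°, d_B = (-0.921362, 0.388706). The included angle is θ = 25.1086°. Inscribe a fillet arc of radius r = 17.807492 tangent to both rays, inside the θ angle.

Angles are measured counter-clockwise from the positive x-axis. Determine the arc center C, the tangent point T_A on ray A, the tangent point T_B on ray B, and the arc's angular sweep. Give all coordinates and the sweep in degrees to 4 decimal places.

center=(-59.4387,28.3284) T_A=(-46.2088,40.2479) T_B=(-66.3606,11.9212) sweep=154.8914

bisector direction at 144.5717° = (-0.814842,0.579684)
center distance |VC| = r/sin(θ/2) = 17.807492/sin(12.5543°) = 81.924464
C = V + |VC|·bis = (-59.4387,28.3284)
T_A = V + ((C−V)·d_A)·d_A = V + 79.9657·d_A = (-46.2088,40.2479)
T_B = V + ((C−V)·d_B)·d_B = V + 79.9657·d_B = (-66.3606,11.9212)
sweep = 180° − θ = 154.8914°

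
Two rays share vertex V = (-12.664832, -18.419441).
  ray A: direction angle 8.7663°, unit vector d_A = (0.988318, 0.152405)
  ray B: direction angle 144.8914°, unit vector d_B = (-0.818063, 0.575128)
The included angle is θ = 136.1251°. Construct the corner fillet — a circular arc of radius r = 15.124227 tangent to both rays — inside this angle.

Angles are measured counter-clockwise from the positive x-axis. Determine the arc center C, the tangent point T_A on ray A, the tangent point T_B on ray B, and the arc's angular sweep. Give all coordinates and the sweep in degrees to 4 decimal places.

bisector direction at 76.8289° = (0.227861,0.973694)
center distance |VC| = r/sin(θ/2) = 15.124227/sin(68.0626°) = 16.304822
C = V + |VC|·bis = (-8.9496,-2.5435)
T_A = V + ((C−V)·d_A)·d_A = V + 6.0914·d_A = (-6.6446,-17.4911)
T_B = V + ((C−V)·d_B)·d_B = V + 6.0914·d_B = (-17.6480,-14.9161)
sweep = 180° − θ = 43.8749°

center=(-8.9496,-2.5435) T_A=(-6.6446,-17.4911) T_B=(-17.6480,-14.9161) sweep=43.8749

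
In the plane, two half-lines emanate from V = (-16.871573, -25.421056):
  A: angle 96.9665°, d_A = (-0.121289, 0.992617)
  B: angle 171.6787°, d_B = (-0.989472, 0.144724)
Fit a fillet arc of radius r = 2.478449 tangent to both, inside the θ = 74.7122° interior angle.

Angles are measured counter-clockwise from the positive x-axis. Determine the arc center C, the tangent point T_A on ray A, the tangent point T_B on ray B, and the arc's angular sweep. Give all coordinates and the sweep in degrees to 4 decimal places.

bisector direction at 134.3226° = (-0.698698,0.715417)
center distance |VC| = r/sin(θ/2) = 2.478449/sin(37.3561°) = 4.084680
C = V + |VC|·bis = (-19.7255,-22.4988)
T_A = V + ((C−V)·d_A)·d_A = V + 3.2468·d_A = (-17.2654,-22.1982)
T_B = V + ((C−V)·d_B)·d_B = V + 3.2468·d_B = (-20.0842,-24.9512)
sweep = 180° − θ = 105.2878°

center=(-19.7255,-22.4988) T_A=(-17.2654,-22.1982) T_B=(-20.0842,-24.9512) sweep=105.2878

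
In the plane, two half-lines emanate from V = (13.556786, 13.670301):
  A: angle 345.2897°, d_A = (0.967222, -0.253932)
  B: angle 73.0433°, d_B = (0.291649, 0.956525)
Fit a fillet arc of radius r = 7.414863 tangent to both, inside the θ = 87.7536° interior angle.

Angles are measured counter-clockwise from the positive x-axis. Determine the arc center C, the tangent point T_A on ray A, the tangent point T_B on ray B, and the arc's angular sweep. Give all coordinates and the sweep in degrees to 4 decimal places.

bisector direction at 29.1665° = (0.873207,0.487349)
center distance |VC| = r/sin(θ/2) = 7.414863/sin(43.8768°) = 10.697960
C = V + |VC|·bis = (22.8983,18.8839)
T_A = V + ((C−V)·d_A)·d_A = V + 7.7114·d_A = (21.0155,11.7121)
T_B = V + ((C−V)·d_B)·d_B = V + 7.7114·d_B = (15.8058,21.0465)
sweep = 180° − θ = 92.2464°

center=(22.8983,18.8839) T_A=(21.0155,11.7121) T_B=(15.8058,21.0465) sweep=92.2464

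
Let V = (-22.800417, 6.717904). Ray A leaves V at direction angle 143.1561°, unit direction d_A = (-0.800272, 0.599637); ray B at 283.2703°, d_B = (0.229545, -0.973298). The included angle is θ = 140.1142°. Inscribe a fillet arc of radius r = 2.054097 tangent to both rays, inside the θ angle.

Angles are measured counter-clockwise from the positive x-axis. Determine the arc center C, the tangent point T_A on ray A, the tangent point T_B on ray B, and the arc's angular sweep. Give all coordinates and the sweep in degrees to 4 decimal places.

bisector direction at 213.2132° = (-0.836638,-0.547756)
center distance |VC| = r/sin(θ/2) = 2.054097/sin(70.0571°) = 2.185133
C = V + |VC|·bis = (-24.6286,5.5210)
T_A = V + ((C−V)·d_A)·d_A = V + 0.7453·d_A = (-23.3969,7.1648)
T_B = V + ((C−V)·d_B)·d_B = V + 0.7453·d_B = (-22.6293,5.9925)
sweep = 180° − θ = 39.8858°

center=(-24.6286,5.5210) T_A=(-23.3969,7.1648) T_B=(-22.6293,5.9925) sweep=39.8858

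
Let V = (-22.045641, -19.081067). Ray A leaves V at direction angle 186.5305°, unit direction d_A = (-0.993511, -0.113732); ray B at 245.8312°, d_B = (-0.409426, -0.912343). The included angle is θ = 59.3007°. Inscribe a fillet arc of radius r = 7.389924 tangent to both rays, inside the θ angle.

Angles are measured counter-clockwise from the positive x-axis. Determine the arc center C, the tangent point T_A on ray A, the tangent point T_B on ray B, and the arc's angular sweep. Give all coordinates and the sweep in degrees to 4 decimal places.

center=(-34.1030,-27.8995) T_A=(-34.9434,-20.5575) T_B=(-27.3608,-30.9251) sweep=120.6993

bisector direction at 216.1808° = (-0.807158,-0.590336)
center distance |VC| = r/sin(θ/2) = 7.389924/sin(29.6503°) = 14.938019
C = V + |VC|·bis = (-34.1030,-27.8995)
T_A = V + ((C−V)·d_A)·d_A = V + 12.9820·d_A = (-34.9434,-20.5575)
T_B = V + ((C−V)·d_B)·d_B = V + 12.9820·d_B = (-27.3608,-30.9251)
sweep = 180° − θ = 120.6993°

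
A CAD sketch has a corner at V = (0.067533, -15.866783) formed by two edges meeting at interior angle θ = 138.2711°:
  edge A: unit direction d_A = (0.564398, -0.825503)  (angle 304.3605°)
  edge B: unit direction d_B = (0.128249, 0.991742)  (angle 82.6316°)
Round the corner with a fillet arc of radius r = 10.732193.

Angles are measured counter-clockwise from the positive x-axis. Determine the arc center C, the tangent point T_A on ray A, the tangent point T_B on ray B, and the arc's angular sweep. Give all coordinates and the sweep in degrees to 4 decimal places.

bisector direction at 13.4960° = (0.972386,0.233378)
center distance |VC| = r/sin(θ/2) = 10.732193/sin(69.1355°) = 11.485337
C = V + |VC|·bis = (11.2357,-13.1864)
T_A = V + ((C−V)·d_A)·d_A = V + 4.0906·d_A = (2.3763,-19.2436)
T_B = V + ((C−V)·d_B)·d_B = V + 4.0906·d_B = (0.5921,-11.8100)
sweep = 180° − θ = 41.7289°

center=(11.2357,-13.1864) T_A=(2.3763,-19.2436) T_B=(0.5921,-11.8100) sweep=41.7289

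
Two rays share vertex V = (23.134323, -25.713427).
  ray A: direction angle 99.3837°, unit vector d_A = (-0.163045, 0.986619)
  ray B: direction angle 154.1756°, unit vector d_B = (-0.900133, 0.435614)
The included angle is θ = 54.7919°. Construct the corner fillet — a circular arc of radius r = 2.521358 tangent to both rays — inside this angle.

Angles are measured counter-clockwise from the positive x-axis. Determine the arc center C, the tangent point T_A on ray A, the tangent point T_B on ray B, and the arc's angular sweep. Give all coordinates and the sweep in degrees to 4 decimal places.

bisector direction at 126.7796° = (-0.598739,0.800944)
center distance |VC| = r/sin(θ/2) = 2.521358/sin(27.3959°) = 5.479581
C = V + |VC|·bis = (19.8535,-21.3246)
T_A = V + ((C−V)·d_A)·d_A = V + 4.8650·d_A = (22.3411,-20.9135)
T_B = V + ((C−V)·d_B)·d_B = V + 4.8650·d_B = (18.7551,-23.5941)
sweep = 180° − θ = 125.2081°

center=(19.8535,-21.3246) T_A=(22.3411,-20.9135) T_B=(18.7551,-23.5941) sweep=125.2081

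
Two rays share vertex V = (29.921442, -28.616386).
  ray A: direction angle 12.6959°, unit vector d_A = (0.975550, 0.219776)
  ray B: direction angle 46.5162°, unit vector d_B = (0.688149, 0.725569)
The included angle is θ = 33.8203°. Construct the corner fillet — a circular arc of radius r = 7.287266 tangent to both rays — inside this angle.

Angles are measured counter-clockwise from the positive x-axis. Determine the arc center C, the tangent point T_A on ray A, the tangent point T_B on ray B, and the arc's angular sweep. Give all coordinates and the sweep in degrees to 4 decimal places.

center=(51.7038,-16.2393) T_A=(53.3053,-23.3484) T_B=(46.4163,-11.2245) sweep=146.1797

bisector direction at 29.6060° = (0.869443,0.494034)
center distance |VC| = r/sin(θ/2) = 7.287266/sin(16.9102°) = 25.053198
C = V + |VC|·bis = (51.7038,-16.2393)
T_A = V + ((C−V)·d_A)·d_A = V + 23.9699·d_A = (53.3053,-23.3484)
T_B = V + ((C−V)·d_B)·d_B = V + 23.9699·d_B = (46.4163,-11.2245)
sweep = 180° − θ = 146.1797°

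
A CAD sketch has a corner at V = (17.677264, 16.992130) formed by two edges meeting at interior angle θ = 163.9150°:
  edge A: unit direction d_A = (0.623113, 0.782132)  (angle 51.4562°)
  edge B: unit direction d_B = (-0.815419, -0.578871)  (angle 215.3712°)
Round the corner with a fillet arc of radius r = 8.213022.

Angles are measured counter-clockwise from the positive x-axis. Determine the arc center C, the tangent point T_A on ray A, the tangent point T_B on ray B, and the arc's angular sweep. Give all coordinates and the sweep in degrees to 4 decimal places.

bisector direction at 133.4137° = (-0.687261,0.726410)
center distance |VC| = r/sin(θ/2) = 8.213022/sin(81.9575°) = 8.294603
C = V + |VC|·bis = (11.9767,23.0174)
T_A = V + ((C−V)·d_A)·d_A = V + 1.1605·d_A = (18.4004,17.8998)
T_B = V + ((C−V)·d_B)·d_B = V + 1.1605·d_B = (16.7310,16.3204)
sweep = 180° − θ = 16.0850°

center=(11.9767,23.0174) T_A=(18.4004,17.8998) T_B=(16.7310,16.3204) sweep=16.0850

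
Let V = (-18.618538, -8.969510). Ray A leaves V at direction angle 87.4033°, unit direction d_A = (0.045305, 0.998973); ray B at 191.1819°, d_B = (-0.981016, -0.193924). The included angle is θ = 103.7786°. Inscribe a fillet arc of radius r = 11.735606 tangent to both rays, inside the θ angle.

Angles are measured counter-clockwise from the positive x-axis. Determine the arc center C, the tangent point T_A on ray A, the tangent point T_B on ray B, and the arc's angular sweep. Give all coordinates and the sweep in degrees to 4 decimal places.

bisector direction at 139.2926° = (-0.758050,0.652196)
center distance |VC| = r/sin(θ/2) = 11.735606/sin(51.8893°) = 14.915240
C = V + |VC|·bis = (-29.9250,0.7582)
T_A = V + ((C−V)·d_A)·d_A = V + 9.2054·d_A = (-18.2015,0.2265)
T_B = V + ((C−V)·d_B)·d_B = V + 9.2054·d_B = (-27.6492,-10.7547)
sweep = 180° − θ = 76.2214°

center=(-29.9250,0.7582) T_A=(-18.2015,0.2265) T_B=(-27.6492,-10.7547) sweep=76.2214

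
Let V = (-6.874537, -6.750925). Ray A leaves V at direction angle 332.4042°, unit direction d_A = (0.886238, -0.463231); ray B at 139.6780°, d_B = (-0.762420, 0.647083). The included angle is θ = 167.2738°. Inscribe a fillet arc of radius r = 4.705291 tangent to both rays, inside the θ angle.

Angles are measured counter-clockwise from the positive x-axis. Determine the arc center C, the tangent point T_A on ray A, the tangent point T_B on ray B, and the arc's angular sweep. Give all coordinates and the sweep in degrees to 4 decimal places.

center=(-4.2299,-2.8240) T_A=(-6.4095,-6.9940) T_B=(-7.2746,-6.4114) sweep=12.7262

bisector direction at 56.0411° = (0.558598,0.829438)
center distance |VC| = r/sin(θ/2) = 4.705291/sin(83.6369°) = 4.734458
C = V + |VC|·bis = (-4.2299,-2.8240)
T_A = V + ((C−V)·d_A)·d_A = V + 0.5247·d_A = (-6.4095,-6.9940)
T_B = V + ((C−V)·d_B)·d_B = V + 0.5247·d_B = (-7.2746,-6.4114)
sweep = 180° − θ = 12.7262°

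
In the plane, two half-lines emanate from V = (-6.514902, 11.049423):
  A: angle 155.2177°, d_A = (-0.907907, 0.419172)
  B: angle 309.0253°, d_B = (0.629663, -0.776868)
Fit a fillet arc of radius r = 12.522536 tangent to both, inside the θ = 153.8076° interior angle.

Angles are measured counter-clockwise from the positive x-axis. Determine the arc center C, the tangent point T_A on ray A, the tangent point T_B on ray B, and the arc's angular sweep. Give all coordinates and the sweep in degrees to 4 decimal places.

center=(-14.4089,0.9013) T_A=(-9.1598,12.2706) T_B=(-4.6806,8.7862) sweep=26.1924

bisector direction at 232.1215° = (-0.613989,-0.789315)
center distance |VC| = r/sin(θ/2) = 12.522536/sin(76.9038°) = 12.856932
C = V + |VC|·bis = (-14.4089,0.9013)
T_A = V + ((C−V)·d_A)·d_A = V + 2.9132·d_A = (-9.1598,12.2706)
T_B = V + ((C−V)·d_B)·d_B = V + 2.9132·d_B = (-4.6806,8.7862)
sweep = 180° − θ = 26.1924°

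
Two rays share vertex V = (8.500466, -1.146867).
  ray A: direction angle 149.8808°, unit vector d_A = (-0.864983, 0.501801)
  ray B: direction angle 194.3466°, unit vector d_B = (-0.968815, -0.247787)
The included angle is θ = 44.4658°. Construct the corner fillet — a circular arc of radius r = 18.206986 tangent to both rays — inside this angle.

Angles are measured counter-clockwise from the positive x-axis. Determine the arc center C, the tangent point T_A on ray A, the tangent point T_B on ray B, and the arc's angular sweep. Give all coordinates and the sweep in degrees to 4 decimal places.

center=(-39.1637,5.4555) T_A=(-30.0274,21.2042) T_B=(-34.6522,-12.1837) sweep=135.5342

bisector direction at 172.1137° = (-0.990542,0.137208)
center distance |VC| = r/sin(θ/2) = 18.206986/sin(22.2329°) = 48.119227
C = V + |VC|·bis = (-39.1637,5.4555)
T_A = V + ((C−V)·d_A)·d_A = V + 44.5417·d_A = (-30.0274,21.2042)
T_B = V + ((C−V)·d_B)·d_B = V + 44.5417·d_B = (-34.6522,-12.1837)
sweep = 180° − θ = 135.5342°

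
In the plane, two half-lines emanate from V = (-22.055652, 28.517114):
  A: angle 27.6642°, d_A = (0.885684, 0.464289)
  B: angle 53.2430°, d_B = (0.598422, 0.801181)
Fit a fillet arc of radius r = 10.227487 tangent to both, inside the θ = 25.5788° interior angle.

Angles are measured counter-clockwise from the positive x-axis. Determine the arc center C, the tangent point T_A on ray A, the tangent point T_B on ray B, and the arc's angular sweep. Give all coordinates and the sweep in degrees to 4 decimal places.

bisector direction at 40.4536° = (0.760932,0.648832)
center distance |VC| = r/sin(θ/2) = 10.227487/sin(12.7894°) = 46.201271
C = V + |VC|·bis = (13.1004,58.4940)
T_A = V + ((C−V)·d_A)·d_A = V + 45.0550·d_A = (17.8489,49.4357)
T_B = V + ((C−V)·d_B)·d_B = V + 45.0550·d_B = (4.9063,64.6143)
sweep = 180° − θ = 154.4212°

center=(13.1004,58.4940) T_A=(17.8489,49.4357) T_B=(4.9063,64.6143) sweep=154.4212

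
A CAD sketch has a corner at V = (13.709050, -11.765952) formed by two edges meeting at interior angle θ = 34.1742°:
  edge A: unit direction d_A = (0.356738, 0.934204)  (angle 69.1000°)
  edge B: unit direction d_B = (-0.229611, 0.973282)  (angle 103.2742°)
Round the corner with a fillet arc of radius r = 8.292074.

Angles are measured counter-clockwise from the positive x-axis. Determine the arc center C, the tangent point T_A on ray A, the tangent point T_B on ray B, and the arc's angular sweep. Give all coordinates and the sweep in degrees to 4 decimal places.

center=(15.5857,16.3927) T_A=(23.3322,13.4346) T_B=(7.5152,14.4887) sweep=145.8258

bisector direction at 86.1871° = (0.066499,0.997787)
center distance |VC| = r/sin(θ/2) = 8.292074/sin(17.0871°) = 28.221120
C = V + |VC|·bis = (15.5857,16.3927)
T_A = V + ((C−V)·d_A)·d_A = V + 26.9754·d_A = (23.3322,13.4346)
T_B = V + ((C−V)·d_B)·d_B = V + 26.9754·d_B = (7.5152,14.4887)
sweep = 180° − θ = 145.8258°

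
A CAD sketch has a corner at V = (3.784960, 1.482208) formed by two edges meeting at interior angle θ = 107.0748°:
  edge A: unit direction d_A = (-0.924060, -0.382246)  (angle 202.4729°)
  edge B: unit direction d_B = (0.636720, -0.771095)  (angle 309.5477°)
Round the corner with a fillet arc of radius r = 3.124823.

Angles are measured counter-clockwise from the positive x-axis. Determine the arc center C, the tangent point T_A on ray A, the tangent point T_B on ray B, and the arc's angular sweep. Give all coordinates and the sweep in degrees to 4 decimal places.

bisector direction at 256.0103° = (-0.241747,-0.970339)
center distance |VC| = r/sin(θ/2) = 3.124823/sin(53.5374°) = 3.885412
C = V + |VC|·bis = (2.8457,-2.2880)
T_A = V + ((C−V)·d_A)·d_A = V + 2.3091·d_A = (1.6512,0.5996)
T_B = V + ((C−V)·d_B)·d_B = V + 2.3091·d_B = (5.2552,-0.2983)
sweep = 180° − θ = 72.9252°

center=(2.8457,-2.2880) T_A=(1.6512,0.5996) T_B=(5.2552,-0.2983) sweep=72.9252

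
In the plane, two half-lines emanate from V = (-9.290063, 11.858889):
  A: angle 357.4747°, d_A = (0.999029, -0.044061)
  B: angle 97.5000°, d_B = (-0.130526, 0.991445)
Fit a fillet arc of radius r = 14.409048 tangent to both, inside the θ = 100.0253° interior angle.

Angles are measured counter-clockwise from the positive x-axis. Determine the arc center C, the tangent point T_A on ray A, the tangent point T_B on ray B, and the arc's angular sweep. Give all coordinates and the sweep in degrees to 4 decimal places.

bisector direction at 47.4873° = (0.675753,0.737128)
center distance |VC| = r/sin(θ/2) = 14.409048/sin(50.0127°) = 18.806193
C = V + |VC|·bis = (3.4183,25.7215)
T_A = V + ((C−V)·d_A)·d_A = V + 12.0852·d_A = (2.7834,11.3264)
T_B = V + ((C−V)·d_B)·d_B = V + 12.0852·d_B = (-10.8675,23.8407)
sweep = 180° − θ = 79.9747°

center=(3.4183,25.7215) T_A=(2.7834,11.3264) T_B=(-10.8675,23.8407) sweep=79.9747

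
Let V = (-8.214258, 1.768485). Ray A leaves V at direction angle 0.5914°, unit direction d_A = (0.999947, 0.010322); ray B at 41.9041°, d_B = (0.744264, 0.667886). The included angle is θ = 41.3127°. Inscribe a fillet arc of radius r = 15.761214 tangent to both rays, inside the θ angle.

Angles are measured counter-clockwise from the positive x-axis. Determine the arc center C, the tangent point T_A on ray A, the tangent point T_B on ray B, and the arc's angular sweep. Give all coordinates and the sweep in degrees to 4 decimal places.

center=(33.4280,17.9604) T_A=(33.5907,2.2000) T_B=(22.9013,29.6909) sweep=138.6873

bisector direction at 21.2477° = (0.932022,0.362401)
center distance |VC| = r/sin(θ/2) = 15.761214/sin(20.6563°) = 44.679444
C = V + |VC|·bis = (33.4280,17.9604)
T_A = V + ((C−V)·d_A)·d_A = V + 41.8071·d_A = (33.5907,2.2000)
T_B = V + ((C−V)·d_B)·d_B = V + 41.8071·d_B = (22.9013,29.6909)
sweep = 180° − θ = 138.6873°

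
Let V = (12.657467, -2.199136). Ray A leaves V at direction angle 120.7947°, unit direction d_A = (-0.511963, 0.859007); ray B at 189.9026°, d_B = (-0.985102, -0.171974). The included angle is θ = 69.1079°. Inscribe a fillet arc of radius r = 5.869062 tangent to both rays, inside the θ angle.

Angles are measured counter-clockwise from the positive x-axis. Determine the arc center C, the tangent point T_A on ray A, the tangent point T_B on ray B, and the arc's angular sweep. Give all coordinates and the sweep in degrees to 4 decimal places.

center=(3.2528,2.1169) T_A=(8.2943,5.1216) T_B=(4.2621,-3.6648) sweep=110.8921

bisector direction at 155.3487° = (-0.908863,0.417096)
center distance |VC| = r/sin(θ/2) = 5.869062/sin(34.5540°) = 10.347758
C = V + |VC|·bis = (3.2528,2.1169)
T_A = V + ((C−V)·d_A)·d_A = V + 8.5223·d_A = (8.2943,5.1216)
T_B = V + ((C−V)·d_B)·d_B = V + 8.5223·d_B = (4.2621,-3.6648)
sweep = 180° − θ = 110.8921°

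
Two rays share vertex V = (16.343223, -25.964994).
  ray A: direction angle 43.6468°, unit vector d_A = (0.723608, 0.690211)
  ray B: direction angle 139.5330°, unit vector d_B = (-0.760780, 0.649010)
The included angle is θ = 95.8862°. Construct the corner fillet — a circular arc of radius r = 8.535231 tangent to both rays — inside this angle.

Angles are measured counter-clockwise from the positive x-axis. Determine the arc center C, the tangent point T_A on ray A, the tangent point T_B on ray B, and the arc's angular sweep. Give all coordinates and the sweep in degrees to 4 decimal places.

center=(16.0243,-14.4738) T_A=(21.9154,-20.6500) T_B=(10.4848,-20.9673) sweep=84.1138

bisector direction at 91.5899° = (-0.027745,0.999615)
center distance |VC| = r/sin(θ/2) = 8.535231/sin(47.9431°) = 11.495571
C = V + |VC|·bis = (16.0243,-14.4738)
T_A = V + ((C−V)·d_A)·d_A = V + 7.7005·d_A = (21.9154,-20.6500)
T_B = V + ((C−V)·d_B)·d_B = V + 7.7005·d_B = (10.4848,-20.9673)
sweep = 180° − θ = 84.1138°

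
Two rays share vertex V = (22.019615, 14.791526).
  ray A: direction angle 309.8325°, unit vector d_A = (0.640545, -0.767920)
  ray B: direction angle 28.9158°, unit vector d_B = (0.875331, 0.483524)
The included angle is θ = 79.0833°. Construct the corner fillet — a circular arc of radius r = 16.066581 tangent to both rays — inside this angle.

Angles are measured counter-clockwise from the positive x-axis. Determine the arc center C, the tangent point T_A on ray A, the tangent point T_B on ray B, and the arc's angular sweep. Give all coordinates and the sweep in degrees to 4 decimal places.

bisector direction at 349.3741° = (0.982852,-0.184395)
center distance |VC| = r/sin(θ/2) = 16.066581/sin(39.5416°) = 25.236565
C = V + |VC|·bis = (46.8234,10.1380)
T_A = V + ((C−V)·d_A)·d_A = V + 19.4615·d_A = (34.4856,-0.1533)
T_B = V + ((C−V)·d_B)·d_B = V + 19.4615·d_B = (39.0549,24.2016)
sweep = 180° − θ = 100.9167°

center=(46.8234,10.1380) T_A=(34.4856,-0.1533) T_B=(39.0549,24.2016) sweep=100.9167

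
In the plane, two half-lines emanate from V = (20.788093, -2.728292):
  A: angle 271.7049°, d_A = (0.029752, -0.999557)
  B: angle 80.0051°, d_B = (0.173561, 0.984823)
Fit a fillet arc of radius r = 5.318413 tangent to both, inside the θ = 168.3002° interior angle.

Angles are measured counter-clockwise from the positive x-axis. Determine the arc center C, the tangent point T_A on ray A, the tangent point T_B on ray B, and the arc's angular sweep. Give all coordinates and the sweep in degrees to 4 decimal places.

bisector direction at 355.8550° = (0.997384,-0.072281)
center distance |VC| = r/sin(θ/2) = 5.318413/sin(84.1501°) = 5.346255
C = V + |VC|·bis = (26.1204,-3.1147)
T_A = V + ((C−V)·d_A)·d_A = V + 0.5449·d_A = (20.8043,-3.2730)
T_B = V + ((C−V)·d_B)·d_B = V + 0.5449·d_B = (20.8827,-2.1917)
sweep = 180° − θ = 11.6998°

center=(26.1204,-3.1147) T_A=(20.8043,-3.2730) T_B=(20.8827,-2.1917) sweep=11.6998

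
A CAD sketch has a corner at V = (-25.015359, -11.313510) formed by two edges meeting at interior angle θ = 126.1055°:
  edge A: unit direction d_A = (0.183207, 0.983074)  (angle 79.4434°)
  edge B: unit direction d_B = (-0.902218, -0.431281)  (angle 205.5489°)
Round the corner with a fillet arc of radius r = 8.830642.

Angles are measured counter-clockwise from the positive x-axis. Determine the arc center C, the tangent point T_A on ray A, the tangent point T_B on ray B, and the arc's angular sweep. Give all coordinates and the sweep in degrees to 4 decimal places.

center=(-32.8741,-5.2825) T_A=(-24.1929,-6.9003) T_B=(-29.0656,-13.2496) sweep=53.8945

bisector direction at 142.4962° = (-0.793312,0.608815)
center distance |VC| = r/sin(θ/2) = 8.830642/sin(63.0528°) = 9.906218
C = V + |VC|·bis = (-32.8741,-5.2825)
T_A = V + ((C−V)·d_A)·d_A = V + 4.4892·d_A = (-24.1929,-6.9003)
T_B = V + ((C−V)·d_B)·d_B = V + 4.4892·d_B = (-29.0656,-13.2496)
sweep = 180° − θ = 53.8945°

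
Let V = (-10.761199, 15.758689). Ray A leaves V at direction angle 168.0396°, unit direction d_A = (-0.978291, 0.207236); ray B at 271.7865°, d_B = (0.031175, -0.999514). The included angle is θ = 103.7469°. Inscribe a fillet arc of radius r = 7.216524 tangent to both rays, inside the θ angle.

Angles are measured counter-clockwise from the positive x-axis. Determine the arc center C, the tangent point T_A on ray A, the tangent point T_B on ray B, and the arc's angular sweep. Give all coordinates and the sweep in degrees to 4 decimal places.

bisector direction at 219.9130° = (-0.767019,-0.641624)
center distance |VC| = r/sin(θ/2) = 7.216524/sin(51.8734°) = 9.173753
C = V + |VC|·bis = (-17.7976,9.8726)
T_A = V + ((C−V)·d_A)·d_A = V + 5.6639·d_A = (-16.3021,16.9324)
T_B = V + ((C−V)·d_B)·d_B = V + 5.6639·d_B = (-10.5846,10.0976)
sweep = 180° − θ = 76.2531°

center=(-17.7976,9.8726) T_A=(-16.3021,16.9324) T_B=(-10.5846,10.0976) sweep=76.2531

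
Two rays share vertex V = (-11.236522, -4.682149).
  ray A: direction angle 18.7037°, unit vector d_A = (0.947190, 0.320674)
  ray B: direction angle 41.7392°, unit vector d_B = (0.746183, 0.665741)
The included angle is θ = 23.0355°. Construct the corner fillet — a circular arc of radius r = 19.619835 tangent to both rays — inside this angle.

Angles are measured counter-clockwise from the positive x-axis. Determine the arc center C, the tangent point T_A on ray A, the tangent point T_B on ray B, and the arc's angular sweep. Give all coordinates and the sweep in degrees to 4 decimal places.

bisector direction at 30.2214° = (0.864086,0.503343)
center distance |VC| = r/sin(θ/2) = 19.619835/sin(11.5177°) = 98.260567
C = V + |VC|·bis = (73.6691,44.7767)
T_A = V + ((C−V)·d_A)·d_A = V + 96.2819·d_A = (79.9607,26.1930)
T_B = V + ((C−V)·d_B)·d_B = V + 96.2819·d_B = (60.6074,59.4167)
sweep = 180° − θ = 156.9645°

center=(73.6691,44.7767) T_A=(79.9607,26.1930) T_B=(60.6074,59.4167) sweep=156.9645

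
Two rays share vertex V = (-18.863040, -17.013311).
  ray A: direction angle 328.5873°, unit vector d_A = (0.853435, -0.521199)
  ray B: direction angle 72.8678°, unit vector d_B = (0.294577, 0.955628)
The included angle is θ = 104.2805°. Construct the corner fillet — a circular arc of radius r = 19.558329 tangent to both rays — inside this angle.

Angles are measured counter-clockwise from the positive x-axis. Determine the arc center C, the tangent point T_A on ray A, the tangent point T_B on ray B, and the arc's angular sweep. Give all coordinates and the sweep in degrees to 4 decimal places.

center=(4.3061,-8.2457) T_A=(-5.8877,-24.9375) T_B=(-14.3844,-2.4842) sweep=75.7195

bisector direction at 20.7276° = (0.935274,0.353925)
center distance |VC| = r/sin(θ/2) = 19.558329/sin(52.1403°) = 24.772574
C = V + |VC|·bis = (4.3061,-8.2457)
T_A = V + ((C−V)·d_A)·d_A = V + 15.2037·d_A = (-5.8877,-24.9375)
T_B = V + ((C−V)·d_B)·d_B = V + 15.2037·d_B = (-14.3844,-2.4842)
sweep = 180° − θ = 75.7195°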